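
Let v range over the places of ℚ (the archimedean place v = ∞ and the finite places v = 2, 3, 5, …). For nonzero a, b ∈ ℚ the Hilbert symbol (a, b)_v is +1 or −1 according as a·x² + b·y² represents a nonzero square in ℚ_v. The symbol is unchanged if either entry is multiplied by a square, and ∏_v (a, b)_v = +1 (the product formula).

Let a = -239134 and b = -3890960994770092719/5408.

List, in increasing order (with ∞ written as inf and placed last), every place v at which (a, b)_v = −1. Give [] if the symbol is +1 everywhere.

[17, 19, 29, inf]

Mod squares: a ≡ -239134, b ≡ -4065278. Check v ∈ {∞, 2, 3, 7, 13, 17, 19, 29, 31}.
v=∞: -239134 < 0 and -4065278 < 0  ⇒  (a,b)_∞ = -1.
v=3: a=3^0·(≡2), b=3^8·(≡1) mod 3; (2|3)=-1, (1|3)=+1; (−1)^{0·8·1}·(-1)^8·(+1)^0 = +1.
v=31: a=31^1·(≡5), b=31^3·(≡30) mod 31; (5|31)=+1, (30|31)=-1; (−1)^{1·3·15}·(+1)^3·(-1)^1 = +1.
v=19: a=19^1·(≡11), b=19^3·(≡11) mod 19; (11|19)=+1, (11|19)=+1; (−1)^{1·3·9}·(+1)^3·(+1)^1 = -1.
v=13: a=13^0·(≡1), b=13^-2·(≡3) mod 13; (1|13)=+1, (3|13)=+1; (−1)^{0·-2·6}·(+1)^-2·(+1)^0 = +1.
v=29: a=29^1·(≡19), b=29^3·(≡23) mod 29; (19|29)=-1, (23|29)=+1; (−1)^{1·3·14}·(-1)^3·(+1)^1 = -1.
v=2: v_2(a)=1, v_2(b)=-5; units ≡ 1, 1 (mod 8); ε·ε+αω+βω = 0·0+1·0+-5·0 ≡ 0  ⇒  (a,b)_2 = +1.
v=7: a=7^1·(≡5), b=7^1·(≡2) mod 7; (5|7)=-1, (2|7)=+1; (−1)^{1·1·3}·(-1)^1·(+1)^1 = +1.
v=17: a=17^0·(≡5), b=17^1·(≡14) mod 17; (5|17)=-1, (14|17)=-1; (−1)^{0·1·8}·(-1)^1·(-1)^0 = -1.
(-239134, -4065278 / ℚ) ramifies at {17, 19, 29, ∞}: a division algebra.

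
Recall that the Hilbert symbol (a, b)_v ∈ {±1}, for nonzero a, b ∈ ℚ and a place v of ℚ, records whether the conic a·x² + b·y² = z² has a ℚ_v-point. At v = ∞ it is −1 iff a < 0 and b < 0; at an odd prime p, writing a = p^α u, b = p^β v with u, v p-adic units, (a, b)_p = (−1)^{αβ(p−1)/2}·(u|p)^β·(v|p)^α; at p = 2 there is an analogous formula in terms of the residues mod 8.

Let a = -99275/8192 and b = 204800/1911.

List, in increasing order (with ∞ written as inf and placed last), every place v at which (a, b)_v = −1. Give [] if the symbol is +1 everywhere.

[2, 3]

(a, b) ≡ (-22, 78) mod (ℚ^×)²; places V = {2, 3, 5, 7, 11, 13, 19, ∞}.
(a,b)_11: α=1, u≡9; β=0, v≡3 (mod 11); (9|11)=+1, (3|11)=+1; sign (−1)^0·+1^0·+1^1 = +1.
(a,b)_13: α=0, u≡3; β=-1, v≡6 (mod 13); (3|13)=+1, (6|13)=-1; sign (−1)^0·+1^-1·-1^0 = +1.
(a,b)_2: α=-13, β=13; u≡5, v≡7 (mod 8); ε(u)ε(v)=0·1, αω(v)=-13·0, βω(u)=13·1; sum ≡ 1  ⇒  -1.
(a,b)_∞: sgn(-22)=−, sgn(78)=+, so +1.
(a,b)_19: α=2, u≡16; β=0, v≡12 (mod 19); (16|19)=+1, (12|19)=-1; sign (−1)^0·+1^0·-1^2 = +1.
(a,b)_7: α=0, u≡3; β=-2, v≡2 (mod 7); (3|7)=-1, (2|7)=+1; sign (−1)^0·-1^-2·+1^0 = +1.
(a,b)_5: α=2, u≡2; β=2, v≡2 (mod 5); (2|5)=-1, (2|5)=-1; sign (−1)^0·-1^2·-1^2 = +1.
(a,b)_3: α=0, u≡2; β=-1, v≡2 (mod 3); (2|3)=-1, (2|3)=-1; sign (−1)^0·-1^-1·-1^0 = -1.
Ram(-22, 78) = {2, 3}; no ℚ_2-point on the conic.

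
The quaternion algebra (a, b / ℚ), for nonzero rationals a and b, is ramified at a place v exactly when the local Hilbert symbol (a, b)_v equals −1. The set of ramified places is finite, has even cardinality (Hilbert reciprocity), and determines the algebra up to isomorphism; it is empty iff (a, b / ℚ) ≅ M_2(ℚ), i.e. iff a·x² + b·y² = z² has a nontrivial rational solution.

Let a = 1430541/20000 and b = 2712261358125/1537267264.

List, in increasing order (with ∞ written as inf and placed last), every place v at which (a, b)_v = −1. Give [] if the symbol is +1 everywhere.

[2, 31]

Mod squares: a ≡ 42, b ≡ 93. Check v ∈ {∞, 2, 3, 5, 7, 11, 13, 23, 29, 31}.
v=3: a=3^5·(≡2), b=3^7·(≡1) mod 3; (2|3)=-1, (1|3)=+1; (−1)^{5·7·1}·(-1)^7·(+1)^5 = +1.
v=7: a=7^1·(≡5), b=7^0·(≡4) mod 7; (5|7)=-1, (4|7)=+1; (−1)^{1·0·3}·(-1)^0·(+1)^1 = +1.
v=11: a=11^0·(≡1), b=11^2·(≡5) mod 11; (1|11)=+1, (5|11)=+1; (−1)^{0·2·5}·(+1)^2·(+1)^0 = +1.
v=5: a=5^-4·(≡3), b=5^4·(≡2) mod 5; (3|5)=-1, (2|5)=-1; (−1)^{-4·4·2}·(-1)^4·(-1)^-4 = +1.
v=31: a=31^0·(≡3), b=31^1·(≡13) mod 31; (3|31)=-1, (13|31)=-1; (−1)^{0·1·15}·(-1)^1·(-1)^0 = -1.
v=∞: 42 > 0 and 93 > 0  ⇒  (a,b)_∞ = +1.
v=29: a=29^2·(≡1), b=29^-2·(≡20) mod 29; (1|29)=+1, (20|29)=+1; (−1)^{2·-2·14}·(+1)^-2·(+1)^2 = +1.
v=23: a=23^0·(≡22), b=23^2·(≡13) mod 23; (22|23)=-1, (13|23)=+1; (−1)^{0·2·11}·(-1)^2·(+1)^0 = +1.
v=2: v_2(a)=-5, v_2(b)=-6; units ≡ 5, 5 (mod 8); ε·ε+αω+βω = 0·0+-5·1+-6·1 ≡ 1  ⇒  (a,b)_2 = -1.
v=13: a=13^0·(≡10), b=13^-4·(≡5) mod 13; (10|13)=+1, (5|13)=-1; (−1)^{0·-4·6}·(+1)^-4·(-1)^0 = +1.
(42, 93 / ℚ) ramifies at {2, 31}: a division algebra.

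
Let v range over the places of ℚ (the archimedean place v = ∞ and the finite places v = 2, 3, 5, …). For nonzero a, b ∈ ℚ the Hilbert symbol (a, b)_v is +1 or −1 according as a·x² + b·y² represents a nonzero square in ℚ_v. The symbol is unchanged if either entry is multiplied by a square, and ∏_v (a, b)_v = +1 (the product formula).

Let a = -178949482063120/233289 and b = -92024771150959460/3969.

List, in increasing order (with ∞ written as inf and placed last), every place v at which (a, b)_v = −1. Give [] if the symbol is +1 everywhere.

[2, 5, 29, inf]

Mod squares: a ≡ -145, b ≡ -2465. Check v ∈ {∞, 2, 3, 5, 7, 11, 17, 23, 29, 31}.
v=3: a=3^-2·(≡2), b=3^-4·(≡1) mod 3; (2|3)=-1, (1|3)=+1; (−1)^{-2·-4·1}·(-1)^-4·(+1)^-2 = +1.
v=7: a=7^-2·(≡1), b=7^-2·(≡3) mod 7; (1|7)=+1, (3|7)=-1; (−1)^{-2·-2·3}·(+1)^-2·(-1)^-2 = +1.
v=23: a=23^-2·(≡12), b=23^0·(≡11) mod 23; (12|23)=+1, (11|23)=-1; (−1)^{-2·0·11}·(+1)^0·(-1)^-2 = +1.
v=31: a=31^4·(≡18), b=31^4·(≡11) mod 31; (18|31)=+1, (11|31)=-1; (−1)^{4·4·15}·(+1)^4·(-1)^4 = +1.
v=∞: -145 < 0 and -2465 < 0  ⇒  (a,b)_∞ = -1.
v=5: a=5^1·(≡4), b=5^1·(≡2) mod 5; (4|5)=+1, (2|5)=-1; (−1)^{1·1·2}·(+1)^1·(-1)^1 = -1.
v=2: v_2(a)=4, v_2(b)=2; units ≡ 7, 7 (mod 8); ε·ε+αω+βω = 1·1+4·0+2·0 ≡ 1  ⇒  (a,b)_2 = -1.
v=11: a=11^0·(≡1), b=11^2·(≡2) mod 11; (1|11)=+1, (2|11)=-1; (−1)^{0·2·5}·(+1)^2·(-1)^0 = +1.
v=29: a=29^1·(≡22), b=29^1·(≡14) mod 29; (22|29)=+1, (14|29)=-1; (−1)^{1·1·14}·(+1)^1·(-1)^1 = -1.
v=17: a=17^4·(≡1), b=17^5·(≡2) mod 17; (1|17)=+1, (2|17)=+1; (−1)^{4·5·8}·(+1)^5·(+1)^4 = +1.
Ram(-145, -2465) = {2, 5, 29, ∞}; no ℚ_2-point on the conic.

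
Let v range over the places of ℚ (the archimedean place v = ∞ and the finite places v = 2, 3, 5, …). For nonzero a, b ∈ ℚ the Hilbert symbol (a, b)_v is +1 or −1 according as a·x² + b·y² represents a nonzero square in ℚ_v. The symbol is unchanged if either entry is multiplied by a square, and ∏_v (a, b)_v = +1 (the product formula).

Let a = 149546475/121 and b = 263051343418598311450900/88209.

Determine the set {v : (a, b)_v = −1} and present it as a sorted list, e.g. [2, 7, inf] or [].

Mod squares: a ≡ 664651, b ≡ 20604181. Check v ∈ {∞, 2, 3, 5, 11, 13, 17, 29, 31, 41, 43}.
v=3: a=3^2·(≡1), b=3^-6·(≡1) mod 3; (1|3)=+1, (1|3)=+1; (−1)^{2·-6·1}·(+1)^-6·(+1)^2 = +1.
v=13: a=13^1·(≡11), b=13^3·(≡3) mod 13; (11|13)=-1, (3|13)=+1; (−1)^{1·3·6}·(-1)^3·(+1)^1 = -1.
v=17: a=17^0·(≡4), b=17^2·(≡5) mod 17; (4|17)=+1, (5|17)=-1; (−1)^{0·2·8}·(+1)^2·(-1)^0 = +1.
v=41: a=41^1·(≡4), b=41^3·(≡39) mod 41; (4|41)=+1, (39|41)=+1; (−1)^{1·3·20}·(+1)^3·(+1)^1 = +1.
v=29: a=29^1·(≡28), b=29^3·(≡18) mod 29; (28|29)=+1, (18|29)=-1; (−1)^{1·3·14}·(+1)^3·(-1)^1 = -1.
v=43: a=43^1·(≡18), b=43^3·(≡37) mod 43; (18|43)=-1, (37|43)=-1; (−1)^{1·3·21}·(-1)^3·(-1)^1 = -1.
v=11: a=11^-2·(≡1), b=11^-2·(≡5) mod 11; (1|11)=+1, (5|11)=+1; (−1)^{-2·-2·5}·(+1)^-2·(+1)^-2 = +1.
v=∞: 664651 > 0 and 20604181 > 0  ⇒  (a,b)_∞ = +1.
v=2: v_2(a)=0, v_2(b)=2; units ≡ 3, 5 (mod 8); ε·ε+αω+βω = 1·0+0·1+2·1 ≡ 0  ⇒  (a,b)_2 = +1.
v=31: a=31^0·(≡12), b=31^1·(≡21) mod 31; (12|31)=-1, (21|31)=-1; (−1)^{0·1·15}·(-1)^1·(-1)^0 = -1.
v=5: a=5^2·(≡4), b=5^2·(≡4) mod 5; (4|5)=+1, (4|5)=+1; (−1)^{2·2·2}·(+1)^2·(+1)^2 = +1.
(664651, 20604181 / ℚ) ramifies at {13, 29, 31, 43}: a division algebra.

[13, 29, 31, 43]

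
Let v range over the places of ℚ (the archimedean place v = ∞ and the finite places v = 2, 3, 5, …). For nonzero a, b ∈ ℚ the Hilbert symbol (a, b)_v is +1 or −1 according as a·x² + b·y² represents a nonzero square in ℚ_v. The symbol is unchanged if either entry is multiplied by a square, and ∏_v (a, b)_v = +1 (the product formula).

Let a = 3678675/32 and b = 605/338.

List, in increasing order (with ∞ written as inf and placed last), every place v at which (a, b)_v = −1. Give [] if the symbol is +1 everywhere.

[7, 11]

(a, b) ≡ (6006, 10) mod (ℚ^×)²; places V = {2, 3, 5, 7, 11, 13, ∞}.
(a,b)_13: α=1, u≡5; β=-2, v≡10 (mod 13); (5|13)=-1, (10|13)=+1; sign (−1)^0·-1^-2·+1^1 = +1.
(a,b)_5: α=2, u≡1; β=1, v≡2 (mod 5); (1|5)=+1, (2|5)=-1; sign (−1)^0·+1^1·-1^2 = +1.
(a,b)_∞: sgn(6006)=+, sgn(10)=+, so +1.
(a,b)_2: α=-5, β=-1; u≡3, v≡5 (mod 8); ε(u)ε(v)=1·0, αω(v)=-5·1, βω(u)=-1·1; sum ≡ 0  ⇒  +1.
(a,b)_7: α=3, u≡2; β=0, v≡5 (mod 7); (2|7)=+1, (5|7)=-1; sign (−1)^0·+1^0·-1^3 = -1.
(a,b)_11: α=1, u≡8; β=2, v≡2 (mod 11); (8|11)=-1, (2|11)=-1; sign (−1)^0·-1^2·-1^1 = -1.
(a,b)_3: α=1, u≡1; β=0, v≡1 (mod 3); (1|3)=+1, (1|3)=+1; sign (−1)^0·+1^0·+1^1 = +1.
Ram(6006, 10) = {7, 11}; no ℚ_7-point on the conic.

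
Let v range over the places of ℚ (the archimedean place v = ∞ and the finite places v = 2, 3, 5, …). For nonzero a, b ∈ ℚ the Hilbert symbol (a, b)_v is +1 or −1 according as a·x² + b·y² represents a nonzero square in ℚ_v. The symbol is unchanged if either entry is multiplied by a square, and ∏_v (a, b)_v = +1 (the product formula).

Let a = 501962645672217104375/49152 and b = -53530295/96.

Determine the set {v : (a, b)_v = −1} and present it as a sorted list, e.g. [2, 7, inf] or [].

Mod squares: a ≡ 429, b ≡ -2730. Check v ∈ {∞, 2, 3, 5, 7, 11, 13}.
v=3: a=3^-1·(≡2), b=3^-1·(≡2) mod 3; (2|3)=-1, (2|3)=-1; (−1)^{-1·-1·1}·(-1)^-1·(-1)^-1 = -1.
v=13: a=13^3·(≡5), b=13^1·(≡7) mod 13; (5|13)=-1, (7|13)=-1; (−1)^{3·1·6}·(-1)^1·(-1)^3 = +1.
v=2: v_2(a)=-14, v_2(b)=-5; units ≡ 5, 3 (mod 8); ε·ε+αω+βω = 0·1+-14·1+-5·1 ≡ 1  ⇒  (a,b)_2 = -1.
v=5: a=5^4·(≡1), b=5^1·(≡1) mod 5; (1|5)=+1, (1|5)=+1; (−1)^{4·1·2}·(+1)^1·(+1)^4 = +1.
v=7: a=7^16·(≡4), b=7^7·(≡1) mod 7; (4|7)=+1, (1|7)=+1; (−1)^{16·7·3}·(+1)^7·(+1)^16 = +1.
v=∞: 429 > 0 and -2730 < 0  ⇒  (a,b)_∞ = +1.
v=11: a=11^1·(≡6), b=11^0·(≡9) mod 11; (6|11)=-1, (9|11)=+1; (−1)^{1·0·5}·(-1)^0·(+1)^1 = +1.
|Ram(429, -2730)| = 2, even; anisotropic at {2, 3}.

[2, 3]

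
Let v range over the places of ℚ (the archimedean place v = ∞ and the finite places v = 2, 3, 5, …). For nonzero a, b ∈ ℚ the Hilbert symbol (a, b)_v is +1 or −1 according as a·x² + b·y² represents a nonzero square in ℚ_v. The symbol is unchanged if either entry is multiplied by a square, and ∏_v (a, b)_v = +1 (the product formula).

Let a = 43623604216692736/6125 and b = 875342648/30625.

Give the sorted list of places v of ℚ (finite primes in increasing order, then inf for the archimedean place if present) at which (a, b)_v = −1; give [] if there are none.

[2, 5]

Mod squares: a ≡ 170, b ≡ 782. Check v ∈ {∞, 2, 5, 7, 17, 23}.
v=5: a=5^-3·(≡4), b=5^-4·(≡2) mod 5; (4|5)=+1, (2|5)=-1; (−1)^{-3·-4·2}·(+1)^-4·(-1)^-3 = -1.
v=7: a=7^-2·(≡2), b=7^-2·(≡6) mod 7; (2|7)=+1, (6|7)=-1; (−1)^{-2·-2·3}·(+1)^-2·(-1)^-2 = +1.
v=17: a=17^1·(≡5), b=17^1·(≡7) mod 17; (5|17)=-1, (7|17)=-1; (−1)^{1·1·8}·(-1)^1·(-1)^1 = +1.
v=2: v_2(a)=15, v_2(b)=3; units ≡ 5, 7 (mod 8); ε·ε+αω+βω = 0·1+15·0+3·1 ≡ 1  ⇒  (a,b)_2 = -1.
v=∞: 170 > 0 and 782 > 0  ⇒  (a,b)_∞ = +1.
v=23: a=23^8·(≡6), b=23^5·(≡19) mod 23; (6|23)=+1, (19|23)=-1; (−1)^{8·5·11}·(+1)^5·(-1)^8 = +1.
(170, 782 / ℚ) ramifies at {2, 5}: a division algebra.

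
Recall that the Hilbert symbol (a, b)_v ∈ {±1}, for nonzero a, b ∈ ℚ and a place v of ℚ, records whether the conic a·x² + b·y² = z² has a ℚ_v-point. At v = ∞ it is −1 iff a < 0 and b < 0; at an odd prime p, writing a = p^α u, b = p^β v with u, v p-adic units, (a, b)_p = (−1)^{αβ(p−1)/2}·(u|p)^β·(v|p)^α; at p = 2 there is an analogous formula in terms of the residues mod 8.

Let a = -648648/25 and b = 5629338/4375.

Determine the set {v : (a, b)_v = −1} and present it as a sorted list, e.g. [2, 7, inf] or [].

Mod squares: a ≡ -2002, b ≡ 6006. Check v ∈ {∞, 2, 3, 5, 7, 11, 13}.
v=5: a=5^-2·(≡2), b=5^-4·(≡4) mod 5; (2|5)=-1, (4|5)=+1; (−1)^{-2·-4·2}·(-1)^-4·(+1)^-2 = +1.
v=∞: -2002 < 0 and 6006 > 0  ⇒  (a,b)_∞ = +1.
v=11: a=11^1·(≡1), b=11^1·(≡2) mod 11; (1|11)=+1, (2|11)=-1; (−1)^{1·1·5}·(+1)^1·(-1)^1 = +1.
v=3: a=3^4·(≡2), b=3^9·(≡1) mod 3; (2|3)=-1, (1|3)=+1; (−1)^{4·9·1}·(-1)^9·(+1)^4 = -1.
v=13: a=13^1·(≡2), b=13^1·(≡5) mod 13; (2|13)=-1, (5|13)=-1; (−1)^{1·1·6}·(-1)^1·(-1)^1 = +1.
v=2: v_2(a)=3, v_2(b)=1; units ≡ 7, 3 (mod 8); ε·ε+αω+βω = 1·1+3·1+1·0 ≡ 0  ⇒  (a,b)_2 = +1.
v=7: a=7^1·(≡4), b=7^-1·(≡4) mod 7; (4|7)=+1, (4|7)=+1; (−1)^{1·-1·3}·(+1)^-1·(+1)^1 = -1.
Ram(-2002, 6006) = {3, 7}; no ℚ_3-point on the conic.

[3, 7]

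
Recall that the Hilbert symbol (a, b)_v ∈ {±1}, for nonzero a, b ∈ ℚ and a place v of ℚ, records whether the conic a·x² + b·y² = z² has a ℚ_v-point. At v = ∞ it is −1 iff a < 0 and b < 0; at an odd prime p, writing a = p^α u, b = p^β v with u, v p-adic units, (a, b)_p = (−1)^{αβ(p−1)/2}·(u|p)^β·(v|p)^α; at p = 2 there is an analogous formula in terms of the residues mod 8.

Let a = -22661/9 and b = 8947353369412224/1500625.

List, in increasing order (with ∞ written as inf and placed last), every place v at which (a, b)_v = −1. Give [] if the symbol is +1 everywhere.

[2, 13, 23, 29, 31, 47]

(a, b) ≡ (-22661, 18470391914) mod (ℚ^×)²; places V = {2, 3, 5, 7, 13, 17, 23, 29, 31, 43, 47, ∞}.
(a,b)_2: α=0, β=7; u≡3, v≡5 (mod 8); ε(u)ε(v)=1·0, αω(v)=0·1, βω(u)=7·1; sum ≡ 1  ⇒  -1.
(a,b)_23: α=0, u≡7; β=1, v≡16 (mod 23); (7|23)=-1, (16|23)=+1; sign (−1)^0·-1^1·+1^0 = -1.
(a,b)_17: α=1, u≡3; β=1, v≡12 (mod 17); (3|17)=-1, (12|17)=-1; sign (−1)^0·-1^1·-1^1 = +1.
(a,b)_31: α=1, u≡29; β=1, v≡30 (mod 31); (29|31)=-1, (30|31)=-1; sign (−1)^1·-1^1·-1^1 = -1.
(a,b)_5: α=0, u≡1; β=-4, v≡4 (mod 5); (1|5)=+1, (4|5)=+1; sign (−1)^0·+1^-4·+1^0 = +1.
(a,b)_∞: sgn(-22661)=−, sgn(18470391914)=+, so +1.
(a,b)_7: α=0, u≡6; β=-4, v≡2 (mod 7); (6|7)=-1, (2|7)=+1; sign (−1)^0·-1^-4·+1^0 = +1.
(a,b)_13: α=0, u≡7; β=1, v≡5 (mod 13); (7|13)=-1, (5|13)=-1; sign (−1)^0·-1^1·-1^0 = -1.
(a,b)_43: α=1, u≡37; β=1, v≡17 (mod 43); (37|43)=-1, (17|43)=+1; sign (−1)^1·-1^1·+1^1 = +1.
(a,b)_3: α=-2, u≡1; β=2, v≡2 (mod 3); (1|3)=+1, (2|3)=-1; sign (−1)^0·+1^2·-1^-2 = +1.
(a,b)_47: α=0, u≡41; β=1, v≡31 (mod 47); (41|47)=-1, (31|47)=-1; sign (−1)^0·-1^1·-1^0 = -1.
(a,b)_29: α=0, u≡18; β=3, v≡17 (mod 29); (18|29)=-1, (17|29)=-1; sign (−1)^0·-1^3·-1^0 = -1.
(-22661, 18470391914 / ℚ) ramifies at {2, 13, 23, 29, 31, 47}: a division algebra.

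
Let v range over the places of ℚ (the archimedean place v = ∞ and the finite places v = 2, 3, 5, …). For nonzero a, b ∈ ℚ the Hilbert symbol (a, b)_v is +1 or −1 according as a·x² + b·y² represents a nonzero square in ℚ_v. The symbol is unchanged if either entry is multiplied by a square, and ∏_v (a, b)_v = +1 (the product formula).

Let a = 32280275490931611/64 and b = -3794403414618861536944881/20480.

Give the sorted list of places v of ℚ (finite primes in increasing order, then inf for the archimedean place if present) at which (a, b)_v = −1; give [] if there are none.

[2, 23]

(a, b) ≡ (11339, -32045) mod (ℚ^×)²; places V = {2, 3, 5, 11, 13, 17, 19, 23, 29, ∞}.
(a,b)_13: α=2, u≡12; β=3, v≡8 (mod 13); (12|13)=+1, (8|13)=-1; sign (−1)^0·+1^3·-1^2 = +1.
(a,b)_17: α=1, u≡2; β=1, v≡4 (mod 17); (2|17)=+1, (4|17)=+1; sign (−1)^0·+1^1·+1^1 = +1.
(a,b)_23: α=3, u≡11; β=4, v≡21 (mod 23); (11|23)=-1, (21|23)=-1; sign (−1)^0·-1^4·-1^3 = -1.
(a,b)_29: α=1, u≡14; β=1, v≡8 (mod 29); (14|29)=-1, (8|29)=-1; sign (−1)^0·-1^1·-1^1 = +1.
(a,b)_∞: sgn(11339)=+, sgn(-32045)=−, so +1.
(a,b)_5: α=0, u≡4; β=-1, v≡4 (mod 5); (4|5)=+1, (4|5)=+1; sign (−1)^0·+1^-1·+1^0 = +1.
(a,b)_2: α=-6, β=-12; u≡3, v≡3 (mod 8); ε(u)ε(v)=1·1, αω(v)=-6·1, βω(u)=-12·1; sum ≡ 1  ⇒  -1.
(a,b)_3: α=6, u≡2; β=8, v≡1 (mod 3); (2|3)=-1, (1|3)=+1; sign (−1)^0·-1^8·+1^6 = +1.
(a,b)_19: α=2, u≡3; β=4, v≡8 (mod 19); (3|19)=-1, (8|19)=-1; sign (−1)^0·-1^4·-1^2 = +1.
(a,b)_11: α=2, u≡9; β=4, v≡5 (mod 11); (9|11)=+1, (5|11)=+1; sign (−1)^0·+1^4·+1^2 = +1.
|Ram(11339, -32045)| = 2, even; anisotropic at {2, 23}.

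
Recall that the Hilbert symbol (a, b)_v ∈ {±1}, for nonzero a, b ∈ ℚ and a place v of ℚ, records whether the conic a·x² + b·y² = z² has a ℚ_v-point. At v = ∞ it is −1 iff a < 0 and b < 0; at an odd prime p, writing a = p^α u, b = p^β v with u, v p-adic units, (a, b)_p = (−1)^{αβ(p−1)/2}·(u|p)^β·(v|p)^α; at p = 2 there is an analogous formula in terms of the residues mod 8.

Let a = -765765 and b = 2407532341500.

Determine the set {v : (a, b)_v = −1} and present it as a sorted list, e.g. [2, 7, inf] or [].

(a, b) ≡ (-85085, 1615) mod (ℚ^×)²; places V = {2, 3, 5, 7, 11, 13, 17, 19, ∞}.
(a,b)_3: α=2, u≡1; β=6, v≡1 (mod 3); (1|3)=+1, (1|3)=+1; sign (−1)^0·+1^6·+1^2 = +1.
(a,b)_5: α=1, u≡2; β=3, v≡2 (mod 5); (2|5)=-1, (2|5)=-1; sign (−1)^0·-1^3·-1^1 = +1.
(a,b)_2: α=0, β=2; u≡3, v≡7 (mod 8); ε(u)ε(v)=1·1, αω(v)=0·0, βω(u)=2·1; sum ≡ 1  ⇒  -1.
(a,b)_13: α=1, u≡11; β=2, v≡4 (mod 13); (11|13)=-1, (4|13)=+1; sign (−1)^0·-1^2·+1^1 = +1.
(a,b)_7: α=1, u≡1; β=0, v≡6 (mod 7); (1|7)=+1, (6|7)=-1; sign (−1)^0·+1^0·-1^1 = -1.
(a,b)_17: α=1, u≡5; β=1, v≡5 (mod 17); (5|17)=-1, (5|17)=-1; sign (−1)^0·-1^1·-1^1 = +1.
(a,b)_19: α=0, u≡11; β=1, v≡17 (mod 19); (11|19)=+1, (17|19)=+1; sign (−1)^0·+1^1·+1^0 = +1.
(a,b)_∞: sgn(-85085)=−, sgn(1615)=+, so +1.
(a,b)_11: α=1, u≡4; β=2, v≡9 (mod 11); (4|11)=+1, (9|11)=+1; sign (−1)^0·+1^2·+1^1 = +1.
|Ram(-85085, 1615)| = 2, even; anisotropic at {2, 7}.

[2, 7]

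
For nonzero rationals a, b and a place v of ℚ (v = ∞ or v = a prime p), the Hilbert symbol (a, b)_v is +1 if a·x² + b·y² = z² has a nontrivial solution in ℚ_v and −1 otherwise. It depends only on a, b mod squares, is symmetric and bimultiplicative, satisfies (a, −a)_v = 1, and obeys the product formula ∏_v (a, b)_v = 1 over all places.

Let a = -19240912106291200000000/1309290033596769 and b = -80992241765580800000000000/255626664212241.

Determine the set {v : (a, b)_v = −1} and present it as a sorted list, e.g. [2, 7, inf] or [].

Mod squares: a ≡ -13, b ≡ -5. Check v ∈ {∞, 2, 3, 5, 7, 13, 17, 19, 37, 43}.
v=2: v_2(a)=28, v_2(b)=36; units ≡ 3, 3 (mod 8); ε·ε+αω+βω = 1·1+28·1+36·1 ≡ 1  ⇒  (a,b)_2 = -1.
v=3: a=3^-4·(≡2), b=3^-4·(≡1) mod 3; (2|3)=-1, (1|3)=+1; (−1)^{-4·-4·1}·(-1)^-4·(+1)^-4 = +1.
v=13: a=13^3·(≡4), b=13^0·(≡7) mod 13; (4|13)=+1, (7|13)=-1; (−1)^{3·0·6}·(+1)^0·(-1)^3 = -1.
v=5: a=5^8·(≡2), b=5^11·(≡1) mod 5; (2|5)=-1, (1|5)=+1; (−1)^{8·11·2}·(-1)^11·(+1)^8 = -1.
v=19: a=19^-4·(≡5), b=19^-6·(≡2) mod 19; (5|19)=+1, (2|19)=-1; (−1)^{-4·-6·9}·(+1)^-6·(-1)^-4 = +1.
v=17: a=17^4·(≡4), b=17^6·(≡11) mod 17; (4|17)=+1, (11|17)=-1; (−1)^{4·6·8}·(+1)^6·(-1)^4 = +1.
v=43: a=43^-2·(≡30), b=43^0·(≡31) mod 43; (30|43)=-1, (31|43)=+1; (−1)^{-2·0·21}·(-1)^0·(+1)^-2 = +1.
v=7: a=7^-2·(≡1), b=7^-2·(≡2) mod 7; (1|7)=+1, (2|7)=+1; (−1)^{-2·-2·3}·(+1)^-2·(+1)^-2 = +1.
v=37: a=37^-2·(≡2), b=37^-2·(≡17) mod 37; (2|37)=-1, (17|37)=-1; (−1)^{-2·-2·18}·(-1)^-2·(-1)^-2 = +1.
v=∞: -13 < 0 and -5 < 0  ⇒  (a,b)_∞ = -1.
Ram(-13, -5) = {2, 5, 13, ∞}; no ℚ_2-point on the conic.

[2, 5, 13, inf]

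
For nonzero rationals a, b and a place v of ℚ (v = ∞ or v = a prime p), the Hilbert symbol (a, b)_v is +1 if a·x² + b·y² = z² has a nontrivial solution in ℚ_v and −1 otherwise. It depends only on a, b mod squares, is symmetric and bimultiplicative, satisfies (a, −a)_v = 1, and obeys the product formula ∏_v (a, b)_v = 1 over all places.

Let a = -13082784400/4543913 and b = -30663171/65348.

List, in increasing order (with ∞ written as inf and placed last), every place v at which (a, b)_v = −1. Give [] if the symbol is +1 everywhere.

[43, inf]

Mod squares: a ≡ -17, b ≡ -24123. Check v ∈ {∞, 2, 3, 5, 7, 11, 17, 19, 31, 43, 47}.
v=17: a=17^-1·(≡8), b=17^-1·(≡9) mod 17; (8|17)=+1, (9|17)=+1; (−1)^{-1·-1·8}·(+1)^-1·(+1)^-1 = +1.
v=43: a=43^2·(≡8), b=43^1·(≡31) mod 43; (8|43)=-1, (31|43)=+1; (−1)^{2·1·21}·(-1)^1·(+1)^2 = -1.
v=3: a=3^0·(≡1), b=3^3·(≡2) mod 3; (1|3)=+1, (2|3)=-1; (−1)^{0·3·1}·(+1)^3·(-1)^0 = +1.
v=47: a=47^-2·(≡38), b=47^0·(≡29) mod 47; (38|47)=-1, (29|47)=-1; (−1)^{-2·0·23}·(-1)^0·(-1)^-2 = +1.
v=7: a=7^2·(≡1), b=7^4·(≡6) mod 7; (1|7)=+1, (6|7)=-1; (−1)^{2·4·3}·(+1)^4·(-1)^2 = +1.
v=31: a=31^0·(≡20), b=31^-2·(≡23) mod 31; (20|31)=+1, (23|31)=-1; (−1)^{0·-2·15}·(+1)^-2·(-1)^0 = +1.
v=2: v_2(a)=4, v_2(b)=-2; units ≡ 7, 5 (mod 8); ε·ε+αω+βω = 1·0+4·1+-2·0 ≡ 0  ⇒  (a,b)_2 = +1.
v=∞: -17 < 0 and -24123 < 0  ⇒  (a,b)_∞ = -1.
v=5: a=5^2·(≡3), b=5^0·(≡3) mod 5; (3|5)=-1, (3|5)=-1; (−1)^{2·0·2}·(-1)^0·(-1)^2 = +1.
v=11: a=11^-2·(≡4), b=11^1·(≡6) mod 11; (4|11)=+1, (6|11)=-1; (−1)^{-2·1·5}·(+1)^1·(-1)^-2 = +1.
v=19: a=19^2·(≡8), b=19^0·(≡16) mod 19; (8|19)=-1, (16|19)=+1; (−1)^{2·0·9}·(-1)^0·(+1)^2 = +1.
(-17, -24123 / ℚ) ramifies at {43, ∞}: a division algebra.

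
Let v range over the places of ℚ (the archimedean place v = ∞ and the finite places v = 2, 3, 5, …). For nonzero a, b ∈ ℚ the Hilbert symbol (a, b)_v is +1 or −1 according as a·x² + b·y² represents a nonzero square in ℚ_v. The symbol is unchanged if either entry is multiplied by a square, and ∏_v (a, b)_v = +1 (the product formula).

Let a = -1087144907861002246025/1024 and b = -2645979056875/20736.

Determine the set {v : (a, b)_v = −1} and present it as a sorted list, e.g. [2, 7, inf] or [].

Mod squares: a ≡ -3689, b ≡ -40579. Check v ∈ {∞, 2, 3, 5, 7, 11, 17, 19, 31, 41}.
v=2: v_2(a)=-10, v_2(b)=-8; units ≡ 7, 5 (mod 8); ε·ε+αω+βω = 1·0+-10·1+-8·0 ≡ 0  ⇒  (a,b)_2 = +1.
v=5: a=5^2·(≡1), b=5^4·(≡4) mod 5; (1|5)=+1, (4|5)=+1; (−1)^{2·4·2}·(+1)^4·(+1)^2 = +1.
v=11: a=11^2·(≡8), b=11^1·(≡7) mod 11; (8|11)=-1, (7|11)=-1; (−1)^{2·1·5}·(-1)^1·(-1)^2 = -1.
v=41: a=41^2·(≡16), b=41^0·(≡12) mod 41; (16|41)=+1, (12|41)=-1; (−1)^{2·0·20}·(+1)^0·(-1)^2 = +1.
v=17: a=17^7·(≡8), b=17^3·(≡6) mod 17; (8|17)=+1, (6|17)=-1; (−1)^{7·3·8}·(+1)^3·(-1)^7 = -1.
v=19: a=19^0·(≡5), b=19^2·(≡16) mod 19; (5|19)=+1, (16|19)=+1; (−1)^{0·2·9}·(+1)^2·(+1)^0 = +1.
v=3: a=3^0·(≡1), b=3^-4·(≡2) mod 3; (1|3)=+1, (2|3)=-1; (−1)^{0·-4·1}·(+1)^-4·(-1)^0 = +1.
v=7: a=7^5·(≡6), b=7^1·(≡6) mod 7; (6|7)=-1, (6|7)=-1; (−1)^{5·1·3}·(-1)^1·(-1)^5 = -1.
v=31: a=31^1·(≡4), b=31^1·(≡29) mod 31; (4|31)=+1, (29|31)=-1; (−1)^{1·1·15}·(+1)^1·(-1)^1 = +1.
v=∞: -3689 < 0 and -40579 < 0  ⇒  (a,b)_∞ = -1.
|Ram(-3689, -40579)| = 4, even; anisotropic at {7, 11, 17, ∞}.

[7, 11, 17, inf]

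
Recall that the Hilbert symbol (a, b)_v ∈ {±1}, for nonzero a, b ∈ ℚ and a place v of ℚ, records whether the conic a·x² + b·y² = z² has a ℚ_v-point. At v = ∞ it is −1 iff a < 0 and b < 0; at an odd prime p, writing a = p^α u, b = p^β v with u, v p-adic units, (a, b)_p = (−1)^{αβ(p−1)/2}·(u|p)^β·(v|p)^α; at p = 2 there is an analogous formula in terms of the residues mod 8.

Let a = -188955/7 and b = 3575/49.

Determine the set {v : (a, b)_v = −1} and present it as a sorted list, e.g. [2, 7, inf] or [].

[2, 5, 7, 11, 17, 19]

Mod squares: a ≡ -146965, b ≡ 143. Check v ∈ {∞, 2, 3, 5, 7, 11, 13, 17, 19}.
v=13: a=13^1·(≡11), b=13^1·(≡8) mod 13; (11|13)=-1, (8|13)=-1; (−1)^{1·1·6}·(-1)^1·(-1)^1 = +1.
v=7: a=7^-1·(≡3), b=7^-2·(≡5) mod 7; (3|7)=-1, (5|7)=-1; (−1)^{-1·-2·3}·(-1)^-2·(-1)^-1 = -1.
v=19: a=19^1·(≡7), b=19^0·(≡2) mod 19; (7|19)=+1, (2|19)=-1; (−1)^{1·0·9}·(+1)^0·(-1)^1 = -1.
v=∞: -146965 < 0 and 143 > 0  ⇒  (a,b)_∞ = +1.
v=11: a=11^0·(≡2), b=11^1·(≡10) mod 11; (2|11)=-1, (10|11)=-1; (−1)^{0·1·5}·(-1)^1·(-1)^0 = -1.
v=5: a=5^1·(≡2), b=5^2·(≡2) mod 5; (2|5)=-1, (2|5)=-1; (−1)^{1·2·2}·(-1)^2·(-1)^1 = -1.
v=17: a=17^1·(≡15), b=17^0·(≡6) mod 17; (15|17)=+1, (6|17)=-1; (−1)^{1·0·8}·(+1)^0·(-1)^1 = -1.
v=2: v_2(a)=0, v_2(b)=0; units ≡ 3, 7 (mod 8); ε·ε+αω+βω = 1·1+0·0+0·1 ≡ 1  ⇒  (a,b)_2 = -1.
v=3: a=3^2·(≡2), b=3^0·(≡2) mod 3; (2|3)=-1, (2|3)=-1; (−1)^{2·0·1}·(-1)^0·(-1)^2 = +1.
Ram(-146965, 143) = {2, 5, 7, 11, 17, 19}; no ℚ_2-point on the conic.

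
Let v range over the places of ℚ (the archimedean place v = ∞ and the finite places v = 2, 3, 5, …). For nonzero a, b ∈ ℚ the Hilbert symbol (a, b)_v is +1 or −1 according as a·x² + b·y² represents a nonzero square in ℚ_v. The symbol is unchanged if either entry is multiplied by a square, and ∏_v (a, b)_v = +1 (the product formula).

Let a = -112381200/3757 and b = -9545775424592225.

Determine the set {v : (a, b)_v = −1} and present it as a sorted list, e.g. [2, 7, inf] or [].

(a, b) ≡ (-405821, -17081) mod (ℚ^×)²; places V = {2, 3, 5, 7, 13, 17, 19, 29, 31, 53, ∞}.
(a,b)_53: α=1, u≡49; β=2, v≡7 (mod 53); (49|53)=+1, (7|53)=+1; sign (−1)^0·+1^2·+1^1 = +1.
(a,b)_31: α=1, u≡21; β=3, v≡1 (mod 31); (21|31)=-1, (1|31)=+1; sign (−1)^1·-1^3·+1^1 = +1.
(a,b)_19: α=1, u≡1; β=1, v≡8 (mod 19); (1|19)=+1, (8|19)=-1; sign (−1)^1·+1^1·-1^1 = +1.
(a,b)_∞: sgn(-405821)=−, sgn(-17081)=−, so -1.
(a,b)_13: α=-1, u≡10; β=2, v≡10 (mod 13); (10|13)=+1, (10|13)=+1; sign (−1)^0·+1^2·+1^-1 = +1.
(a,b)_29: α=0, u≡4; β=1, v≡6 (mod 29); (4|29)=+1, (6|29)=+1; sign (−1)^0·+1^1·+1^0 = +1.
(a,b)_17: α=-2, u≡12; β=0, v≡9 (mod 17); (12|17)=-1, (9|17)=+1; sign (−1)^0·-1^0·+1^-2 = +1.
(a,b)_5: α=2, u≡1; β=2, v≡1 (mod 5); (1|5)=+1, (1|5)=+1; sign (−1)^0·+1^2·+1^2 = +1.
(a,b)_3: α=2, u≡1; β=0, v≡1 (mod 3); (1|3)=+1, (1|3)=+1; sign (−1)^0·+1^0·+1^2 = +1.
(a,b)_7: α=0, u≡4; β=2, v≡5 (mod 7); (4|7)=+1, (5|7)=-1; sign (−1)^0·+1^2·-1^0 = +1.
(a,b)_2: α=4, β=0; u≡3, v≡7 (mod 8); ε(u)ε(v)=1·1, αω(v)=4·0, βω(u)=0·1; sum ≡ 1  ⇒  -1.
|Ram(-405821, -17081)| = 2, even; anisotropic at {2, ∞}.

[2, inf]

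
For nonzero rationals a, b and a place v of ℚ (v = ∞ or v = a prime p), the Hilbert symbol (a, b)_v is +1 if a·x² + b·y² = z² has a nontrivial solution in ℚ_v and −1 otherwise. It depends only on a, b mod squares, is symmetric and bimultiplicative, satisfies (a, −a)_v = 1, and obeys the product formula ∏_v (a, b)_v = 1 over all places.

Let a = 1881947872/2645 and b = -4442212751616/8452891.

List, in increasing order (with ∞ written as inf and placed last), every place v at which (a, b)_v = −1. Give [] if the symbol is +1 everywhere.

[2, 7, 17, 19, 31, 47]

Mod squares: a ≡ 1190, b ≡ -470611. Check v ∈ {∞, 2, 3, 5, 7, 17, 19, 23, 29, 31, 37, 47}.
v=17: a=17^1·(≡4), b=17^1·(≡11) mod 17; (4|17)=+1, (11|17)=-1; (−1)^{1·1·8}·(+1)^1·(-1)^1 = -1.
v=19: a=19^2·(≡2), b=19^-1·(≡11) mod 19; (2|19)=-1, (11|19)=+1; (−1)^{2·-1·9}·(-1)^-1·(+1)^2 = -1.
v=5: a=5^-1·(≡3), b=5^0·(≡4) mod 5; (3|5)=-1, (4|5)=+1; (−1)^{-1·0·2}·(-1)^0·(+1)^-1 = +1.
v=2: v_2(a)=5, v_2(b)=8; units ≡ 3, 5 (mod 8); ε·ε+αω+βω = 1·0+5·1+8·1 ≡ 1  ⇒  (a,b)_2 = -1.
v=47: a=47^0·(≡22), b=47^1·(≡31) mod 47; (22|47)=-1, (31|47)=-1; (−1)^{0·1·23}·(-1)^1·(-1)^0 = -1.
v=29: a=29^0·(≡1), b=29^-2·(≡9) mod 29; (1|29)=+1, (9|29)=+1; (−1)^{0·-2·14}·(+1)^-2·(+1)^0 = +1.
v=3: a=3^0·(≡2), b=3^6·(≡2) mod 3; (2|3)=-1, (2|3)=-1; (−1)^{0·6·1}·(-1)^6·(-1)^0 = +1.
v=7: a=7^1·(≡4), b=7^0·(≡3) mod 7; (4|7)=+1, (3|7)=-1; (−1)^{1·0·3}·(+1)^0·(-1)^1 = -1.
v=37: a=37^2·(≡20), b=37^0·(≡20) mod 37; (20|37)=-1, (20|37)=-1; (−1)^{2·0·18}·(-1)^0·(-1)^2 = +1.
v=∞: 1190 > 0 and -470611 < 0  ⇒  (a,b)_∞ = +1.
v=31: a=31^0·(≡12), b=31^3·(≡1) mod 31; (12|31)=-1, (1|31)=+1; (−1)^{0·3·15}·(-1)^3·(+1)^0 = -1.
v=23: a=23^-2·(≡7), b=23^-2·(≡11) mod 23; (7|23)=-1, (11|23)=-1; (−1)^{-2·-2·11}·(-1)^-2·(-1)^-2 = +1.
(1190, -470611 / ℚ) ramifies at {2, 7, 17, 19, 31, 47}: a division algebra.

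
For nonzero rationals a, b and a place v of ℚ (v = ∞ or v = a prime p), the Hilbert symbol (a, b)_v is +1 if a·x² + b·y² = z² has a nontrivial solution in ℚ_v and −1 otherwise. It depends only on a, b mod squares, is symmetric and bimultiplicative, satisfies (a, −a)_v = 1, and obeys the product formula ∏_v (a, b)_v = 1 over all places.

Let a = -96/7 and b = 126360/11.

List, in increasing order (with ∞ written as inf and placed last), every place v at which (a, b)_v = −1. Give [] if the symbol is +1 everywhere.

(a, b) ≡ (-42, 4290) mod (ℚ^×)²; places V = {2, 3, 5, 7, 11, 13, ∞}.
(a,b)_7: α=-1, u≡2; β=0, v≡6 (mod 7); (2|7)=+1, (6|7)=-1; sign (−1)^0·+1^0·-1^-1 = -1.
(a,b)_∞: sgn(-42)=−, sgn(4290)=+, so +1.
(a,b)_2: α=5, β=3; u≡3, v≡1 (mod 8); ε(u)ε(v)=1·0, αω(v)=5·0, βω(u)=3·1; sum ≡ 1  ⇒  -1.
(a,b)_5: α=0, u≡2; β=1, v≡2 (mod 5); (2|5)=-1, (2|5)=-1; sign (−1)^0·-1^1·-1^0 = -1.
(a,b)_13: α=0, u≡3; β=1, v≡2 (mod 13); (3|13)=+1, (2|13)=-1; sign (−1)^0·+1^1·-1^0 = +1.
(a,b)_3: α=1, u≡1; β=5, v≡2 (mod 3); (1|3)=+1, (2|3)=-1; sign (−1)^1·+1^5·-1^1 = +1.
(a,b)_11: α=0, u≡2; β=-1, v≡3 (mod 11); (2|11)=-1, (3|11)=+1; sign (−1)^0·-1^-1·+1^0 = -1.
Ram(-42, 4290) = {2, 5, 7, 11}; no ℚ_2-point on the conic.

[2, 5, 7, 11]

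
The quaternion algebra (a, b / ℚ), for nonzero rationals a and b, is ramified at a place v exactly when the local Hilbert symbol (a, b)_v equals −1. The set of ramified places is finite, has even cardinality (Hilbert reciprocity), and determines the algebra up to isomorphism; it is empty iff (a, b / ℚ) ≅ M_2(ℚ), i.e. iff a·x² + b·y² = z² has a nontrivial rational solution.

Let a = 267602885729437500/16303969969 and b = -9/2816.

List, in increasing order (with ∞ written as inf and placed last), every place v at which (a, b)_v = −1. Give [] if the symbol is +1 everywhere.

[11, 19]

(a, b) ≡ (6479, -11) mod (ℚ^×)²; places V = {2, 3, 5, 7, 11, 17, 19, 29, 31, 37, 41, ∞}.
(a,b)_2: α=2, β=-8; u≡7, v≡5 (mod 8); ε(u)ε(v)=1·0, αω(v)=2·1, βω(u)=-8·0; sum ≡ 0  ⇒  +1.
(a,b)_31: α=1, u≡15; β=0, v≡8 (mod 31); (15|31)=-1, (8|31)=+1; sign (−1)^0·-1^0·+1^1 = +1.
(a,b)_29: α=-2, u≡17; β=0, v≡26 (mod 29); (17|29)=-1, (26|29)=-1; sign (−1)^0·-1^0·-1^-2 = +1.
(a,b)_5: α=6, u≡1; β=0, v≡1 (mod 5); (1|5)=+1, (1|5)=+1; sign (−1)^0·+1^0·+1^6 = +1.
(a,b)_∞: sgn(6479)=+, sgn(-11)=−, so +1.
(a,b)_11: α=3, u≡8; β=-1, v≡8 (mod 11); (8|11)=-1, (8|11)=-1; sign (−1)^1·-1^-1·-1^3 = -1.
(a,b)_17: α=-2, u≡16; β=0, v≡10 (mod 17); (16|17)=+1, (10|17)=-1; sign (−1)^0·+1^0·-1^-2 = +1.
(a,b)_7: α=-2, u≡4; β=0, v≡6 (mod 7); (4|7)=+1, (6|7)=-1; sign (−1)^0·+1^0·-1^-2 = +1.
(a,b)_19: α=3, u≡18; β=0, v≡12 (mod 19); (18|19)=-1, (12|19)=-1; sign (−1)^0·-1^0·-1^3 = -1.
(a,b)_3: α=2, u≡2; β=2, v≡1 (mod 3); (2|3)=-1, (1|3)=+1; sign (−1)^0·-1^2·+1^2 = +1.
(a,b)_41: α=2, u≡18; β=0, v≡7 (mod 41); (18|41)=+1, (7|41)=-1; sign (−1)^0·+1^0·-1^2 = +1.
(a,b)_37: α=-2, u≡12; β=0, v≡7 (mod 37); (12|37)=+1, (7|37)=+1; sign (−1)^0·+1^0·+1^-2 = +1.
(6479, -11 / ℚ) ramifies at {11, 19}: a division algebra.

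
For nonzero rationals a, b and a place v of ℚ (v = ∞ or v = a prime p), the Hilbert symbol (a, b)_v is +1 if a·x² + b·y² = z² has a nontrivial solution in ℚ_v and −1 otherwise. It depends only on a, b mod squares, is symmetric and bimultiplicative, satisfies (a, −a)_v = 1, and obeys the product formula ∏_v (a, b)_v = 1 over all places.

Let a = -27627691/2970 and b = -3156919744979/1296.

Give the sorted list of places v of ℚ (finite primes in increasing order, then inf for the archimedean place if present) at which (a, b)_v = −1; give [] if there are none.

[2, 7, 13, inf]

Mod squares: a ≡ -30030, b ≡ -11. Check v ∈ {∞, 2, 3, 5, 7, 11, 13, 19, 29}.
v=13: a=13^1·(≡12), b=13^2·(≡6) mod 13; (12|13)=+1, (6|13)=-1; (−1)^{1·2·6}·(+1)^2·(-1)^1 = -1.
v=29: a=29^2·(≡15), b=29^4·(≡27) mod 29; (15|29)=-1, (27|29)=-1; (−1)^{2·4·14}·(-1)^4·(-1)^2 = +1.
v=11: a=11^-1·(≡5), b=11^1·(≡7) mod 11; (5|11)=+1, (7|11)=-1; (−1)^{-1·1·5}·(+1)^1·(-1)^-1 = +1.
v=∞: -30030 < 0 and -11 < 0  ⇒  (a,b)_∞ = -1.
v=5: a=5^-1·(≡1), b=5^0·(≡1) mod 5; (1|5)=+1, (1|5)=+1; (−1)^{-1·0·2}·(+1)^0·(+1)^-1 = +1.
v=2: v_2(a)=-1, v_2(b)=-4; units ≡ 1, 5 (mod 8); ε·ε+αω+βω = 0·0+-1·1+-4·0 ≡ 1  ⇒  (a,b)_2 = -1.
v=19: a=19^2·(≡16), b=19^0·(≡3) mod 19; (16|19)=+1, (3|19)=-1; (−1)^{2·0·9}·(+1)^0·(-1)^2 = +1.
v=7: a=7^1·(≡2), b=7^4·(≡3) mod 7; (2|7)=+1, (3|7)=-1; (−1)^{1·4·3}·(+1)^4·(-1)^1 = -1.
v=3: a=3^-3·(≡1), b=3^-4·(≡1) mod 3; (1|3)=+1, (1|3)=+1; (−1)^{-3·-4·1}·(+1)^-4·(+1)^-3 = +1.
(-30030, -11 / ℚ) ramifies at {2, 7, 13, ∞}: a division algebra.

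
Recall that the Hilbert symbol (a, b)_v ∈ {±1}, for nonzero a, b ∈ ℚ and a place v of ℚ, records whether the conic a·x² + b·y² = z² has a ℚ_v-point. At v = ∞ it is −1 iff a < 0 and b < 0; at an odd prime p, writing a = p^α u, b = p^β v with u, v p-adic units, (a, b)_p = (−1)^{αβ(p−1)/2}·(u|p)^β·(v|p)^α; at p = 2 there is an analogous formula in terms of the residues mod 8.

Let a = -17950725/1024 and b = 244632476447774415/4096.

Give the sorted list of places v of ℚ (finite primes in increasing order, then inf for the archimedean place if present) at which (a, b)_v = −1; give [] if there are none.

Mod squares: a ≡ -221, b ≡ 260015. Check v ∈ {∞, 2, 3, 5, 7, 11, 13, 17, 19, 23}.
v=∞: -221 < 0 and 260015 > 0  ⇒  (a,b)_∞ = +1.
v=2: v_2(a)=-10, v_2(b)=-12; units ≡ 3, 7 (mod 8); ε·ε+αω+βω = 1·1+-10·0+-12·1 ≡ 1  ⇒  (a,b)_2 = -1.
v=3: a=3^2·(≡1), b=3^2·(≡2) mod 3; (1|3)=+1, (2|3)=-1; (−1)^{2·2·1}·(+1)^2·(-1)^2 = +1.
v=13: a=13^1·(≡10), b=13^2·(≡7) mod 13; (10|13)=+1, (7|13)=-1; (−1)^{1·2·6}·(+1)^2·(-1)^1 = -1.
v=19: a=19^2·(≡1), b=19^3·(≡7) mod 19; (1|19)=+1, (7|19)=+1; (−1)^{2·3·9}·(+1)^3·(+1)^2 = +1.
v=5: a=5^2·(≡4), b=5^1·(≡3) mod 5; (4|5)=+1, (3|5)=-1; (−1)^{2·1·2}·(+1)^1·(-1)^2 = +1.
v=23: a=23^0·(≡9), b=23^1·(≡2) mod 23; (9|23)=+1, (2|23)=+1; (−1)^{0·1·11}·(+1)^1·(+1)^0 = +1.
v=7: a=7^0·(≡6), b=7^3·(≡5) mod 7; (6|7)=-1, (5|7)=-1; (−1)^{0·3·3}·(-1)^3·(-1)^0 = -1.
v=11: a=11^0·(≡10), b=11^2·(≡7) mod 11; (10|11)=-1, (7|11)=-1; (−1)^{0·2·5}·(-1)^2·(-1)^0 = +1.
v=17: a=17^1·(≡16), b=17^3·(≡6) mod 17; (16|17)=+1, (6|17)=-1; (−1)^{1·3·8}·(+1)^3·(-1)^1 = -1.
|Ram(-221, 260015)| = 4, even; anisotropic at {2, 7, 13, 17}.

[2, 7, 13, 17]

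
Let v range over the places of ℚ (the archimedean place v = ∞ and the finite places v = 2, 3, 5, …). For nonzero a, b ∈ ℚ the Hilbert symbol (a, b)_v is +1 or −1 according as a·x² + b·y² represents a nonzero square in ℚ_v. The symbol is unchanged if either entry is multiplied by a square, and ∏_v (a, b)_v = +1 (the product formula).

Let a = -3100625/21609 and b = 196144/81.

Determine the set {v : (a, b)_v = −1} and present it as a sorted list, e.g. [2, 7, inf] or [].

(a, b) ≡ (-41, 12259) mod (ℚ^×)²; places V = {2, 3, 5, 7, 11, 13, 23, 41, ∞}.
(a,b)_11: α=2, u≡1; β=0, v≡9 (mod 11); (1|11)=+1, (9|11)=+1; sign (−1)^0·+1^0·+1^2 = +1.
(a,b)_∞: sgn(-41)=−, sgn(12259)=+, so +1.
(a,b)_23: α=0, u≡10; β=1, v≡13 (mod 23); (10|23)=-1, (13|23)=+1; sign (−1)^0·-1^1·+1^0 = -1.
(a,b)_2: α=0, β=4; u≡7, v≡3 (mod 8); ε(u)ε(v)=1·1, αω(v)=0·1, βω(u)=4·0; sum ≡ 1  ⇒  -1.
(a,b)_3: α=-2, u≡1; β=-4, v≡1 (mod 3); (1|3)=+1, (1|3)=+1; sign (−1)^0·+1^-4·+1^-2 = +1.
(a,b)_13: α=0, u≡6; β=1, v≡7 (mod 13); (6|13)=-1, (7|13)=-1; sign (−1)^0·-1^1·-1^0 = -1.
(a,b)_41: α=1, u≡10; β=1, v≡13 (mod 41); (10|41)=+1, (13|41)=-1; sign (−1)^0·+1^1·-1^1 = -1.
(a,b)_5: α=4, u≡1; β=0, v≡4 (mod 5); (1|5)=+1, (4|5)=+1; sign (−1)^0·+1^0·+1^4 = +1.
(a,b)_7: α=-4, u≡2; β=0, v≡1 (mod 7); (2|7)=+1, (1|7)=+1; sign (−1)^0·+1^0·+1^-4 = +1.
|Ram(-41, 12259)| = 4, even; anisotropic at {2, 13, 23, 41}.

[2, 13, 23, 41]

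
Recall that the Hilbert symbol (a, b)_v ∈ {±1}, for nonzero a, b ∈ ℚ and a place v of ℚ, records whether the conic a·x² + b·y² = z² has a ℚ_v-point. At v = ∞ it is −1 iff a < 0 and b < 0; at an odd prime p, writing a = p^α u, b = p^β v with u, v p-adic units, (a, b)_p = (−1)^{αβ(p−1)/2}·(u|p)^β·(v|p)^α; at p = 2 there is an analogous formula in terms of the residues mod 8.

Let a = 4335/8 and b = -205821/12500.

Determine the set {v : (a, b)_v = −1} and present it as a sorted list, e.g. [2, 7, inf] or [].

[2, 3]

(a, b) ≡ (30, -105) mod (ℚ^×)²; places V = {2, 3, 5, 7, 11, 17, ∞}.
(a,b)_3: α=1, u≡1; β=5, v≡1 (mod 3); (1|3)=+1, (1|3)=+1; sign (−1)^1·+1^5·+1^1 = -1.
(a,b)_17: α=2, u≡4; β=0, v≡3 (mod 17); (4|17)=+1, (3|17)=-1; sign (−1)^0·+1^0·-1^2 = +1.
(a,b)_7: α=0, u≡2; β=1, v≡5 (mod 7); (2|7)=+1, (5|7)=-1; sign (−1)^0·+1^1·-1^0 = +1.
(a,b)_5: α=1, u≡4; β=-5, v≡1 (mod 5); (4|5)=+1, (1|5)=+1; sign (−1)^0·+1^-5·+1^1 = +1.
(a,b)_2: α=-3, β=-2; u≡7, v≡7 (mod 8); ε(u)ε(v)=1·1, αω(v)=-3·0, βω(u)=-2·0; sum ≡ 1  ⇒  -1.
(a,b)_∞: sgn(30)=+, sgn(-105)=−, so +1.
(a,b)_11: α=0, u≡7; β=2, v≡1 (mod 11); (7|11)=-1, (1|11)=+1; sign (−1)^0·-1^2·+1^0 = +1.
(30, -105 / ℚ) ramifies at {2, 3}: a division algebra.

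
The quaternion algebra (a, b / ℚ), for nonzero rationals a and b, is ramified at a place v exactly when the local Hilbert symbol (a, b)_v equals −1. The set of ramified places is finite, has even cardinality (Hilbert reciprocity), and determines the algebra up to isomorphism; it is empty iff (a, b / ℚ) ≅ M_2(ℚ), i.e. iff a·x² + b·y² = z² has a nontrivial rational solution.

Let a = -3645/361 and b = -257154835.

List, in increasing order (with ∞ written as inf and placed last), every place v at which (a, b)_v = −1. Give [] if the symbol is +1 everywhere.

[5, 17, 19, inf]

(a, b) ≡ (-5, -486115) mod (ℚ^×)²; places V = {2, 3, 5, 7, 17, 19, 23, 43, ∞}.
(a,b)_∞: sgn(-5)=−, sgn(-486115)=−, so -1.
(a,b)_3: α=6, u≡1; β=0, v≡2 (mod 3); (1|3)=+1, (2|3)=-1; sign (−1)^0·+1^0·-1^6 = +1.
(a,b)_7: α=0, u≡4; β=1, v≡1 (mod 7); (4|7)=+1, (1|7)=+1; sign (−1)^0·+1^1·+1^0 = +1.
(a,b)_23: α=0, u≡18; β=2, v≡13 (mod 23); (18|23)=+1, (13|23)=+1; sign (−1)^0·+1^2·+1^0 = +1.
(a,b)_5: α=1, u≡1; β=1, v≡3 (mod 5); (1|5)=+1, (3|5)=-1; sign (−1)^0·+1^1·-1^1 = -1.
(a,b)_19: α=-2, u≡3; β=1, v≡14 (mod 19); (3|19)=-1, (14|19)=-1; sign (−1)^0·-1^1·-1^-2 = -1.
(a,b)_17: α=0, u≡11; β=1, v≡15 (mod 17); (11|17)=-1, (15|17)=+1; sign (−1)^0·-1^1·+1^0 = -1.
(a,b)_2: α=0, β=0; u≡3, v≡5 (mod 8); ε(u)ε(v)=1·0, αω(v)=0·1, βω(u)=0·1; sum ≡ 0  ⇒  +1.
(a,b)_43: α=0, u≡36; β=1, v≡9 (mod 43); (36|43)=+1, (9|43)=+1; sign (−1)^0·+1^1·+1^0 = +1.
(-5, -486115 / ℚ) ramifies at {5, 17, 19, ∞}: a division algebra.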